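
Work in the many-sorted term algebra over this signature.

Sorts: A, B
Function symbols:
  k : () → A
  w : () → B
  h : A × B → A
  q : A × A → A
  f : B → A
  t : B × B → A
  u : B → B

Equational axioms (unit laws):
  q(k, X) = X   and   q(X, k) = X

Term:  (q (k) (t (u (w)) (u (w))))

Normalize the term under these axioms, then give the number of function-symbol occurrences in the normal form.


1. (q (k) (t (u (w)) (u (w))))  →  (t (u (w)) (u (w)))
normal form: (t (u (w)) (u (w)))

size = 5


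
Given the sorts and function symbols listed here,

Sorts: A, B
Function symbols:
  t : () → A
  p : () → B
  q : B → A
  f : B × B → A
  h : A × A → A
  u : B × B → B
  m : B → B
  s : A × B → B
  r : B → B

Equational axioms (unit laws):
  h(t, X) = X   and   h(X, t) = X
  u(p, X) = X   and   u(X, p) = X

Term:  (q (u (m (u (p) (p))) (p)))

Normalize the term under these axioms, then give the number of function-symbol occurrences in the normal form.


size = 3

1. (q (u (m (u (p) (p))) (p)))  →  (q (m (u (p) (p))))
2. (q (m (u (p) (p))))  →  (q (m (p)))
normal form: (q (m (p)))


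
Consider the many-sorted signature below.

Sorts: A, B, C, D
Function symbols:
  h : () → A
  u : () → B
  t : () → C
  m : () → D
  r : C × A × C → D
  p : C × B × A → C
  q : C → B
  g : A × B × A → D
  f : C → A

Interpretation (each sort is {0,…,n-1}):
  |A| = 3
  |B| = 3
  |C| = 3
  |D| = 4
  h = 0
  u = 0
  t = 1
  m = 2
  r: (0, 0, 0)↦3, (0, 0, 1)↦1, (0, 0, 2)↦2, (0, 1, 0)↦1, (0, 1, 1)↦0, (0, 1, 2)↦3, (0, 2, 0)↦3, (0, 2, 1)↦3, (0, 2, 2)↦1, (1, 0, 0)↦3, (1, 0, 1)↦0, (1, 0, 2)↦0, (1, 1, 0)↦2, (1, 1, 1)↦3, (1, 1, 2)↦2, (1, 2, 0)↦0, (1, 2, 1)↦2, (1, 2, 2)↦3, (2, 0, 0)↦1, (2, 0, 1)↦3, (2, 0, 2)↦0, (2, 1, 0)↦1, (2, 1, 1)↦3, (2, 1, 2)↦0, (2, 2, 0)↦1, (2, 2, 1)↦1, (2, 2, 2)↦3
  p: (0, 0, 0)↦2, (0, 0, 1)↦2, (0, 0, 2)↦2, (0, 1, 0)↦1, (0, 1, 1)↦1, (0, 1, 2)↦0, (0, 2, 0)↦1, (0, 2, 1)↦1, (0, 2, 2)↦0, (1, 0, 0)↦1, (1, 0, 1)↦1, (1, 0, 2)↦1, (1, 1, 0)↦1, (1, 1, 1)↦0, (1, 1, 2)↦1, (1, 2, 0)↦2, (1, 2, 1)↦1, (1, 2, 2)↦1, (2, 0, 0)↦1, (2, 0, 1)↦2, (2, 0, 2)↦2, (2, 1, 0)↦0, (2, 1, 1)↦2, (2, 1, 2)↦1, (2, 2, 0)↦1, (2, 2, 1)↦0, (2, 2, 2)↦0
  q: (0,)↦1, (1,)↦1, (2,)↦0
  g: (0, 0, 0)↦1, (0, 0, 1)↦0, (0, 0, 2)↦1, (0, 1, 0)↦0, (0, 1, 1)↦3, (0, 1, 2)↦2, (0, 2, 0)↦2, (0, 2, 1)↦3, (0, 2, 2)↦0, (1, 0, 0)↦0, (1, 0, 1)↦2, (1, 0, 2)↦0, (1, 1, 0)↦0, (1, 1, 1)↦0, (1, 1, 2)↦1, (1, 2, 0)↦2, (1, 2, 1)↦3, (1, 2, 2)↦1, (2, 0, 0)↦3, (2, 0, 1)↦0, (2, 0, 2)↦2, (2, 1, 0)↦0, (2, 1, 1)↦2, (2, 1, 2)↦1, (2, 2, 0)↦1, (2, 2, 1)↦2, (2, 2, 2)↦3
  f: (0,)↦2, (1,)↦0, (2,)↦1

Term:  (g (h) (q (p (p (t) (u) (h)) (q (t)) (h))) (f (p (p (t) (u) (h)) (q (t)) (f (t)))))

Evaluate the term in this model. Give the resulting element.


  h = 0
  t = 1
  u = 0
  h = 0
  (p (t) (u) (h)) = p(1, 0, 0) = 1
  t = 1
  (q (t)) = q(1,) = 1
  h = 0
  (p (p (t) (u) (h)) (q (t)) (h)) = p(1, 1, 0) = 1
  (q (p (p (t) (u) (h)) (q (t)) (h))) = q(1,) = 1
  t = 1
  u = 0
  h = 0
  (p (t) (u) (h)) = p(1, 0, 0) = 1
  t = 1
  (q (t)) = q(1,) = 1
  t = 1
  (f (t)) = f(1,) = 0
  (p (p (t) (u) (h)) (q (t)) (f (t))) = p(1, 1, 0) = 1
  (f (p (p (t) (u) (h)) (q (t)) (f (t)))) = f(1,) = 0
  (g (h) (q (p (p (t) (u) (h)) (q (t)) (h))) (f (p (p (t) (u) (h)) (q (t)) (f (t))))) = g(0, 1, 0) = 0

value = 0


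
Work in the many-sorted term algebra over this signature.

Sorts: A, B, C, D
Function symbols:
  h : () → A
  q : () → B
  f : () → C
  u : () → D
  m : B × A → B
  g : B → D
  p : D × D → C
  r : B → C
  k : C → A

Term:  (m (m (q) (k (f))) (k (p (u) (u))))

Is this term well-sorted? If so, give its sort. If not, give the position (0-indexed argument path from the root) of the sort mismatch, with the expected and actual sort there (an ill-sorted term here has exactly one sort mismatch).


    (q) : B
      (f) : C
    (k (f)) : A
  (m (q) (k (f))) : B
      (u) : D
      (u) : D
    (p (u) (u)) : C
  (k (p (u) (u))) : A
(m (m (q) (k (f))) (k (p (u) (u)))) : B

well-sorted; sort = B


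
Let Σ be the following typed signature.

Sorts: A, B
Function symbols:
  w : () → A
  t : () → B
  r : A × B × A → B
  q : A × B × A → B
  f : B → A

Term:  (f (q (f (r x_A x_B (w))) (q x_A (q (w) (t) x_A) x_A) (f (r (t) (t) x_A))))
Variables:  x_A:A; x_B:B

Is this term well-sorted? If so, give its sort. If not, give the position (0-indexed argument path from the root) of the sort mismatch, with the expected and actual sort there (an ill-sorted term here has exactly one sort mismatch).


        x_A : A
        x_B : B
        (w) : A
      (r x_A x_B (w)) : B
    (f (r x_A x_B (w))) : A
      x_A : A
        (w) : A
        (t) : B
        x_A : A
      (q (w) (t) x_A) : B
      x_A : A
    (q x_A (q (w) (t) x_A) x_A) : B
        (t) : B
        (t) : B
        x_A : A
      (r (t) (t) x_A) : ✗ arg 0 at [0, 2, 0, 0] has sort B, expected A

ill-sorted at position [0, 2, 0, 0]: expected A, got B


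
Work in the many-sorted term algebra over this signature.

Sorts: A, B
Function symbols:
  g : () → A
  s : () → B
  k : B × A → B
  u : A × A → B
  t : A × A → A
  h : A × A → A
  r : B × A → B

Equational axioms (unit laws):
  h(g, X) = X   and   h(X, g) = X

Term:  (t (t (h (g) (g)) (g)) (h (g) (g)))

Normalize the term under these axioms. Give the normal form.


1. (t (t (h (g) (g)) (g)) (h (g) (g)))  →  (t (t (g) (g)) (h (g) (g)))
2. (t (t (g) (g)) (h (g) (g)))  →  (t (t (g) (g)) (g))

normal form = (t (t (g) (g)) (g))


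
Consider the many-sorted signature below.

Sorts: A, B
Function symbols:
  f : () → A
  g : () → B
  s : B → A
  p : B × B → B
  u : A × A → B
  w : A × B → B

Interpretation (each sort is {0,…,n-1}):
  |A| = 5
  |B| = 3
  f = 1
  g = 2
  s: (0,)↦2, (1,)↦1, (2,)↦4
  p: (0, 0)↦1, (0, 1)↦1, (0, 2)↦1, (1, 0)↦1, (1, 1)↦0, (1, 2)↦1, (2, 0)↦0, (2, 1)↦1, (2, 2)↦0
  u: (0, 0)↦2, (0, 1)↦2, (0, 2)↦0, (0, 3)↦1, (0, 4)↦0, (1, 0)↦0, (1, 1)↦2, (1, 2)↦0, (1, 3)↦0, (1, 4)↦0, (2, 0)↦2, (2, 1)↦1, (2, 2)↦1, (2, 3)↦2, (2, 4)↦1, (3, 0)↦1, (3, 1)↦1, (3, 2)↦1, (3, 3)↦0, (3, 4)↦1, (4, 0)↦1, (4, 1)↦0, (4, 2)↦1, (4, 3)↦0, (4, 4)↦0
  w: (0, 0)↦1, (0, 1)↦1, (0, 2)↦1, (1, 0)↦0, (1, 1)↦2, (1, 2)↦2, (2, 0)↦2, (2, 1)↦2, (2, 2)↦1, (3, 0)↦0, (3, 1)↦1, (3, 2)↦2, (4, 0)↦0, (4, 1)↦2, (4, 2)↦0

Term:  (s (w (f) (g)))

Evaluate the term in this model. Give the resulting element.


value = 4

  f = 1
  g = 2
  (w (f) (g)) = w(1, 2) = 2
  (s (w (f) (g))) = s(2,) = 4


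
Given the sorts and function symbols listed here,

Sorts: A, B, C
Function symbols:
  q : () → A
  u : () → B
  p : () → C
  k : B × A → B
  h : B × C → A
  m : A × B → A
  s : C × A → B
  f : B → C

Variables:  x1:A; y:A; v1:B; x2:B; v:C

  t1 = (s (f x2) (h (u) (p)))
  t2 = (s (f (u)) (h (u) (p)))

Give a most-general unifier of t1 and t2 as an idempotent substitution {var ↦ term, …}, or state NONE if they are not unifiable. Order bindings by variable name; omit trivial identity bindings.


{x2 ↦ (u)}


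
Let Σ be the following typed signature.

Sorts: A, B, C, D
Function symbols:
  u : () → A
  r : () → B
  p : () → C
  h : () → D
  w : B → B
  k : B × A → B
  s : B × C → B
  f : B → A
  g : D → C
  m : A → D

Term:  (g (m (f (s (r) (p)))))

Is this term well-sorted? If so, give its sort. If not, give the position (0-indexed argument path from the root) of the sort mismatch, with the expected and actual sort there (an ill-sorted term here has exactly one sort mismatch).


        (r) : B
        (p) : C
      (s (r) (p)) : B
    (f (s (r) (p))) : A
  (m (f (s (r) (p)))) : D
(g (m (f (s (r) (p))))) : C

well-sorted; sort = C


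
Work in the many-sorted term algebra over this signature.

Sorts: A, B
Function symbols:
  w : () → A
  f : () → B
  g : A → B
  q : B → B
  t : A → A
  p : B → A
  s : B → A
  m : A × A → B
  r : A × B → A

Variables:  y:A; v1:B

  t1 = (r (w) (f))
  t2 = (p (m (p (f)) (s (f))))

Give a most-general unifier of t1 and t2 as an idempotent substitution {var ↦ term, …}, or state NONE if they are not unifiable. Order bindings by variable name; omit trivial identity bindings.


NONE (not unifiable)

head clash or occurs-check failure — not unifiable


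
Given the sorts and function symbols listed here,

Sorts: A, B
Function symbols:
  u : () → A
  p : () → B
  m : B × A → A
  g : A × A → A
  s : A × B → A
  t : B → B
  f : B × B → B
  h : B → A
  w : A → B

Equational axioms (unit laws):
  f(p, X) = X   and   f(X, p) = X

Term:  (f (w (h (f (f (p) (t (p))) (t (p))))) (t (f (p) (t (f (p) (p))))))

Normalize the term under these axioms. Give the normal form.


1. (f (w (h (f (f (p) (t (p))) (t (p))))) (t (f (p) (t (f (p) (p))))))  →  (f (w (h (f (t (p)) (t (p))))) (t (f (p) (t (f (p) (p))))))
2. (f (w (h (f (t (p)) (t (p))))) (t (f (p) (t (f (p) (p))))))  →  (f (w (h (f (t (p)) (t (p))))) (t (t (f (p) (p)))))
3. (f (w (h (f (t (p)) (t (p))))) (t (t (f (p) (p)))))  →  (f (w (h (f (t (p)) (t (p))))) (t (t (p))))

normal form = (f (w (h (f (t (p)) (t (p))))) (t (t (p))))


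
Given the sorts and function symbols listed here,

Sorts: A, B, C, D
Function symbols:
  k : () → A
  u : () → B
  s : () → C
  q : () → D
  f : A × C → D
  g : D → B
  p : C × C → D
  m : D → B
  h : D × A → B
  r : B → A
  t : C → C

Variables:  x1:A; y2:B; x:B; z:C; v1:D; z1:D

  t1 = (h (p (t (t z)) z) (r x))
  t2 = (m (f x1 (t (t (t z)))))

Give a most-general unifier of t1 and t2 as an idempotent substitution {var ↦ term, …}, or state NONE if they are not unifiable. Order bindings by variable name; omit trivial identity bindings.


NONE (not unifiable)

head clash or occurs-check failure — not unifiable


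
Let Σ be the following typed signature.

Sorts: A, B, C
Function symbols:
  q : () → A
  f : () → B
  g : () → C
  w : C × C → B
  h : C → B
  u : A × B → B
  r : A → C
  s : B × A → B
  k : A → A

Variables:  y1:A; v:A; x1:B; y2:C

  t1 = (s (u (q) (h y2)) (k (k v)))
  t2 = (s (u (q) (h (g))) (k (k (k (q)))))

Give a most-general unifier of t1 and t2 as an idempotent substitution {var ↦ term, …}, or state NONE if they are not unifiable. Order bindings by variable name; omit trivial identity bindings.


{v ↦ (k (q)), y2 ↦ (g)}


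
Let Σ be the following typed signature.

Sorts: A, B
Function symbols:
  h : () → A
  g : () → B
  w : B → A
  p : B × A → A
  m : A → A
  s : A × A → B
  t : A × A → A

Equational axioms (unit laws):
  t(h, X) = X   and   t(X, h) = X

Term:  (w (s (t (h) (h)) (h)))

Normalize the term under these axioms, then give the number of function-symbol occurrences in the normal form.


1. (w (s (t (h) (h)) (h)))  →  (w (s (h) (h)))
normal form: (w (s (h) (h)))

size = 4


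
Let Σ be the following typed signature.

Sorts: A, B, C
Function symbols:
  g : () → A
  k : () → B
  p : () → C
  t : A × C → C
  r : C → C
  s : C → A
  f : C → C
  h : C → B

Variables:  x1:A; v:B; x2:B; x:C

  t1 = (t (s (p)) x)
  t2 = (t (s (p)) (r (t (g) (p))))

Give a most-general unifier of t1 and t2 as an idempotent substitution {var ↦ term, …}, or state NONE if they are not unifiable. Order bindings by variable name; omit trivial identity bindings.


{x ↦ (r (t (g) (p)))}


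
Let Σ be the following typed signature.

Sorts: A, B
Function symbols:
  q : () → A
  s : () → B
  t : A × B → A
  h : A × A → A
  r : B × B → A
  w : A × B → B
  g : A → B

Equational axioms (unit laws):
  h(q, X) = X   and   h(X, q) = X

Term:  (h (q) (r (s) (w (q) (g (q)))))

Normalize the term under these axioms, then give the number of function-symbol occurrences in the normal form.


size = 6

1. (h (q) (r (s) (w (q) (g (q)))))  →  (r (s) (w (q) (g (q))))
normal form: (r (s) (w (q) (g (q))))


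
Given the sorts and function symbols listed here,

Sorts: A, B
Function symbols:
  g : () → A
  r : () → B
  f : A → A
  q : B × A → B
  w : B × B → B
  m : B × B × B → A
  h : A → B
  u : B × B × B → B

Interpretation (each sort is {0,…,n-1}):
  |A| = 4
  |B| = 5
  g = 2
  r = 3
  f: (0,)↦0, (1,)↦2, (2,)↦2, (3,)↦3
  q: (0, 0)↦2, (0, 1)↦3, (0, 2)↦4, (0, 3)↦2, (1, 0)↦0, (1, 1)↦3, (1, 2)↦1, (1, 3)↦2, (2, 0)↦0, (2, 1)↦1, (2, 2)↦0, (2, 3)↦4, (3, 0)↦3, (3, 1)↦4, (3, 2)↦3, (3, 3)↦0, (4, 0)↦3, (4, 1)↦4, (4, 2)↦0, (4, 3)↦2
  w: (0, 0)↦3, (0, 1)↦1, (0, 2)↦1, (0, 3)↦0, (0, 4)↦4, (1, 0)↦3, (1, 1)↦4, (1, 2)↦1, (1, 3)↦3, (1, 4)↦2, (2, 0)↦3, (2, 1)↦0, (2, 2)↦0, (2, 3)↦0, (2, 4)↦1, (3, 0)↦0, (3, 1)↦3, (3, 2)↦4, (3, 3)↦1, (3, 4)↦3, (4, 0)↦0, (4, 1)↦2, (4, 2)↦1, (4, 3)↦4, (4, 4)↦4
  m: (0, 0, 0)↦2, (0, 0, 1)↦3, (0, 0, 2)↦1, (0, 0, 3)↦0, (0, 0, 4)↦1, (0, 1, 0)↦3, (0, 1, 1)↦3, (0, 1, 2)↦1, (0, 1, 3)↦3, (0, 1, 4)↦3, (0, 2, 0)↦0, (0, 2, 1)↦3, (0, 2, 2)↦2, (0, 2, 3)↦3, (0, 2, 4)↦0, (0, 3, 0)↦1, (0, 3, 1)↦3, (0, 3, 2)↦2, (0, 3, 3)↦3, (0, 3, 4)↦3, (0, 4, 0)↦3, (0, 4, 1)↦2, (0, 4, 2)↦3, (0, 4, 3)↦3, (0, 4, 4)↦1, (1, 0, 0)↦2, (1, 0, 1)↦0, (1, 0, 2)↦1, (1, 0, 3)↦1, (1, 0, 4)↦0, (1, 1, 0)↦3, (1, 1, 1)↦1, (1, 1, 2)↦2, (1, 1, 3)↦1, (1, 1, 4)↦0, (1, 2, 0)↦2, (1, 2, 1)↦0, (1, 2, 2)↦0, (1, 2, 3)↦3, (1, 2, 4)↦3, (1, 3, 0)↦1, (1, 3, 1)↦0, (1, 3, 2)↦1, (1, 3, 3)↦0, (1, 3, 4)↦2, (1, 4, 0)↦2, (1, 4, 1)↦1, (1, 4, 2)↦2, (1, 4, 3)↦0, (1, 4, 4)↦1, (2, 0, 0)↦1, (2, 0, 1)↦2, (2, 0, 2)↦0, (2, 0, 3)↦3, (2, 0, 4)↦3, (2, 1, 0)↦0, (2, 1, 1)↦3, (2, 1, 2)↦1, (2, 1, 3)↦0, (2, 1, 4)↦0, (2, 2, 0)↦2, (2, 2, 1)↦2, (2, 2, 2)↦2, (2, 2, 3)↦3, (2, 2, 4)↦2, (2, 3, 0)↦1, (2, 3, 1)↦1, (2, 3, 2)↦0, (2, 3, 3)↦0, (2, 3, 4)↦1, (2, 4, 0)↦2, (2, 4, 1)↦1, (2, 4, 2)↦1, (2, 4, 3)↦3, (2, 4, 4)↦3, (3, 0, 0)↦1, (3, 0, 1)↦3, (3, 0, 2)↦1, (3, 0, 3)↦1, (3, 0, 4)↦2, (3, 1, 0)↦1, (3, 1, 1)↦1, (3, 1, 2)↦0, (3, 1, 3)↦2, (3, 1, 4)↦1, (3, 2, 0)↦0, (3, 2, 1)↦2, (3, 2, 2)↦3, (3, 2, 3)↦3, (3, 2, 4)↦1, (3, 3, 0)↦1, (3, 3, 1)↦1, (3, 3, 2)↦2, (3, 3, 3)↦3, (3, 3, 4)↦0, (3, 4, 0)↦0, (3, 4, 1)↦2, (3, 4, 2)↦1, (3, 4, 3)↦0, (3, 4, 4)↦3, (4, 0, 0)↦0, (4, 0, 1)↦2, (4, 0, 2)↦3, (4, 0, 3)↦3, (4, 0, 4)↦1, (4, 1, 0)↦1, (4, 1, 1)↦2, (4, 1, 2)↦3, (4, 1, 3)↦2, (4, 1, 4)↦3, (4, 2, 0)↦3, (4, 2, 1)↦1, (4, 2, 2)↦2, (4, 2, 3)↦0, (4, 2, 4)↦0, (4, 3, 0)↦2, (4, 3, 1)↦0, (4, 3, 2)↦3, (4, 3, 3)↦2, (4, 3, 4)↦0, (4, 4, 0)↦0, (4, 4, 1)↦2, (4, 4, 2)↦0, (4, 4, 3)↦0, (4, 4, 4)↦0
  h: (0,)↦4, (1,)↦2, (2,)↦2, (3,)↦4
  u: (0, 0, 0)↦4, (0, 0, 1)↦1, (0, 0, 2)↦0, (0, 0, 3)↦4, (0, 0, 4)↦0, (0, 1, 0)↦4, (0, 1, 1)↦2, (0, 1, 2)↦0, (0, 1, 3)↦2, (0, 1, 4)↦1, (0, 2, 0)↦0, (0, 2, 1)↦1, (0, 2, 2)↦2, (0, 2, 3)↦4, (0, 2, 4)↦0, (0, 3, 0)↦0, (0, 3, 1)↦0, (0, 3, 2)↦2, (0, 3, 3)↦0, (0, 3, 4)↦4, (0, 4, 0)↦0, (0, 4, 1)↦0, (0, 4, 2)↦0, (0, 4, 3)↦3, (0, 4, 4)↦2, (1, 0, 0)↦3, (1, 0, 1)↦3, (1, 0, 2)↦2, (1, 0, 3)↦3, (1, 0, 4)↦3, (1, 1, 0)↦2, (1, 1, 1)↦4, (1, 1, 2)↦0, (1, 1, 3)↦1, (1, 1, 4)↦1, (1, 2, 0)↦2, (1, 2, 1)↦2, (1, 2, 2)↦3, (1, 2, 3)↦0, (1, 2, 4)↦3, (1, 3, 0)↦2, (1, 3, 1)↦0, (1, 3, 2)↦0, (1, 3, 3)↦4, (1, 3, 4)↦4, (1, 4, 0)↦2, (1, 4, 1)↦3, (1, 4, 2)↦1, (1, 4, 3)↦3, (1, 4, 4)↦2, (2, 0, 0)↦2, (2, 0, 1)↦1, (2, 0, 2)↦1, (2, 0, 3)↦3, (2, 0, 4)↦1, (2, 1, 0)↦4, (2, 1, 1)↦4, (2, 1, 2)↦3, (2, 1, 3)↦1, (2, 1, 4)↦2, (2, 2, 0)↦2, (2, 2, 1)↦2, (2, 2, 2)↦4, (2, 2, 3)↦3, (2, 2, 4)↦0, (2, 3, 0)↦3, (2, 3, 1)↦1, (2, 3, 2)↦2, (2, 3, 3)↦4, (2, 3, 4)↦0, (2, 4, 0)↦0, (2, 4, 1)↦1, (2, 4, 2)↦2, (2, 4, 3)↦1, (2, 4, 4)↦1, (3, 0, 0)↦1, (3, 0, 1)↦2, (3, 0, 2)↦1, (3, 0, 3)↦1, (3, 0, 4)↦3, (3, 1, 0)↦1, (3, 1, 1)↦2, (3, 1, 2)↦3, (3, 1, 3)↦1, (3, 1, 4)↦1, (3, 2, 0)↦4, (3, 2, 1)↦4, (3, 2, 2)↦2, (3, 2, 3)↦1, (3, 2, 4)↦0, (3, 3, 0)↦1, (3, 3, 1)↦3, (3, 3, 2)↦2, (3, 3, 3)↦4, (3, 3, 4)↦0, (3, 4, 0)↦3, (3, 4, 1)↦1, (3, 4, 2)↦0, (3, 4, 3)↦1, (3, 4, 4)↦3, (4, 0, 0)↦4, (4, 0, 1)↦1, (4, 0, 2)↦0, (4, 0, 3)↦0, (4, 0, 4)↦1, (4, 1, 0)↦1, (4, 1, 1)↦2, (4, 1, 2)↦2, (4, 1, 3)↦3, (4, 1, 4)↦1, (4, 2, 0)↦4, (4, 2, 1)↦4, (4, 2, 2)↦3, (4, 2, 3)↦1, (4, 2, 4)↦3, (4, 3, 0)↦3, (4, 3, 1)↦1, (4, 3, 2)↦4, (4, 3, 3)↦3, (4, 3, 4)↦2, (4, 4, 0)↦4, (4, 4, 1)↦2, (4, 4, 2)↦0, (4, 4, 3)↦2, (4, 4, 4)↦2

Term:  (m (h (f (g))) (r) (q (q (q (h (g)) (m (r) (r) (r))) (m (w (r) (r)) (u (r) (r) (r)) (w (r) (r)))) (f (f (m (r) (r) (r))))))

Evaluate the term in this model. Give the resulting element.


value = 0

  g = 2
  (f (g)) = f(2,) = 2
  (h (f (g))) = h(2,) = 2
  r = 3
  g = 2
  (h (g)) = h(2,) = 2
  r = 3
  r = 3
  r = 3
  (m (r) (r) (r)) = m(3, 3, 3) = 3
  (q (h (g)) (m (r) (r) (r))) = q(2, 3) = 4
  r = 3
  r = 3
  (w (r) (r)) = w(3, 3) = 1
  r = 3
  r = 3
  r = 3
  (u (r) (r) (r)) = u(3, 3, 3) = 4
  r = 3
  r = 3
  (w (r) (r)) = w(3, 3) = 1
  (m (w (r) (r)) (u (r) (r) (r)) (w (r) (r))) = m(1, 4, 1) = 1
  (q (q (h (g)) (m (r) (r) (r))) (m (w (r) (r)) (u (r) (r) (r)) (w (r) (r)))) = q(4, 1) = 4
  r = 3
  r = 3
  r = 3
  (m (r) (r) (r)) = m(3, 3, 3) = 3
  (f (m (r) (r) (r))) = f(3,) = 3
  (f (f (m (r) (r) (r)))) = f(3,) = 3
  (q (q (q (h (g)) (m (r) (r) (r))) (m (w (r) (r)) (u (r) (r) (r)) (w (r) (r)))) (f (f (m (r) (r) (r))))) = q(4, 3) = 2
  (m (h (f (g))) (r) (q (q (q (h (g)) (m (r) (r) (r))) (m (w (r) (r)) (u (r) (r) (r)) (w (r) (r)))) (f (f (m (r) (r) (r)))))) = m(2, 3, 2) = 0


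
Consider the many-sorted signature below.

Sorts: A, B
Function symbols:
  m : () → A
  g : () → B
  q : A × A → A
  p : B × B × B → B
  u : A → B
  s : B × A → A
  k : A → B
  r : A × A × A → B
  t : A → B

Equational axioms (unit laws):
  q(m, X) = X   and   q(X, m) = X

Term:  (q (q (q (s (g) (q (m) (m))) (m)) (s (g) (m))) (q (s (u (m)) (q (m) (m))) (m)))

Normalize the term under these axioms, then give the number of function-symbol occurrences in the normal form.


1. (q (q (q (s (g) (q (m) (m))) (m)) (s (g) (m))) (q (s (u (m)) (q (m) (m))) (m)))  →  (q (q (s (g) (q (m) (m))) (s (g) (m))) (q (s (u (m)) (q (m) (m))) (m)))
2. (q (q (s (g) (q (m) (m))) (s (g) (m))) (q (s (u (m)) (q (m) (m))) (m)))  →  (q (q (s (g) (m)) (s (g) (m))) (q (s (u (m)) (q (m) (m))) (m)))
3. (q (q (s (g) (m)) (s (g) (m))) (q (s (u (m)) (q (m) (m))) (m)))  →  (q (q (s (g) (m)) (s (g) (m))) (s (u (m)) (q (m) (m))))
4. (q (q (s (g) (m)) (s (g) (m))) (s (u (m)) (q (m) (m))))  →  (q (q (s (g) (m)) (s (g) (m))) (s (u (m)) (m)))
normal form: (q (q (s (g) (m)) (s (g) (m))) (s (u (m)) (m)))

size = 12


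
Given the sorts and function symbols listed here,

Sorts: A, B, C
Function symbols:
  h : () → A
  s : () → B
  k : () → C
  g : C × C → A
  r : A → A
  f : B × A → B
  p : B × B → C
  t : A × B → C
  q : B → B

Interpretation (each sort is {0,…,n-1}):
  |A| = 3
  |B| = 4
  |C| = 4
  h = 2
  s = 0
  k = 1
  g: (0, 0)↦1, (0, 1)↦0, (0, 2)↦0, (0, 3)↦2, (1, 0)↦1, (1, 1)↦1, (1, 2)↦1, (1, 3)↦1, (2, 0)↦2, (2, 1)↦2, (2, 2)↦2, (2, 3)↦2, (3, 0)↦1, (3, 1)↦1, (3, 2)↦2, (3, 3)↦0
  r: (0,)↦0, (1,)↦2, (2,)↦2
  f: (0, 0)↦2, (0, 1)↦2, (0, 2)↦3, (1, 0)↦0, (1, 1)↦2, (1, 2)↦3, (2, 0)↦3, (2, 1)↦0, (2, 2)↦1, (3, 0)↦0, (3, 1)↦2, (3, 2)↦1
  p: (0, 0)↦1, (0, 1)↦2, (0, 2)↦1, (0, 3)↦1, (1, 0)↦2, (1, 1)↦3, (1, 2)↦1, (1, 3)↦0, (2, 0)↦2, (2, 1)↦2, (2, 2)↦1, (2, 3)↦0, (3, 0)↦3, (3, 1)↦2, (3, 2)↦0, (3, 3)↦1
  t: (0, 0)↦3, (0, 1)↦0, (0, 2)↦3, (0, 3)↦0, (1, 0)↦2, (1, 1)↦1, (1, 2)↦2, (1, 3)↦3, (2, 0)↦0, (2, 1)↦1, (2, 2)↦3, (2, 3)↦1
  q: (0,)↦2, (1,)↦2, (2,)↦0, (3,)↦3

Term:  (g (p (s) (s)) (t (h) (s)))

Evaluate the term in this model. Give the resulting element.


  s = 0
  s = 0
  (p (s) (s)) = p(0, 0) = 1
  h = 2
  s = 0
  (t (h) (s)) = t(2, 0) = 0
  (g (p (s) (s)) (t (h) (s))) = g(1, 0) = 1

value = 1


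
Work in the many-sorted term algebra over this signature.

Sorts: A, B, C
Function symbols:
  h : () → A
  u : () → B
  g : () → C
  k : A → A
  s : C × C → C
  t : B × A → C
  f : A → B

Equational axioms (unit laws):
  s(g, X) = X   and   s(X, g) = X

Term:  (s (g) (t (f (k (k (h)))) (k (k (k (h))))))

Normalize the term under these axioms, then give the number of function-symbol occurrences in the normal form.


1. (s (g) (t (f (k (k (h)))) (k (k (k (h))))))  →  (t (f (k (k (h)))) (k (k (k (h)))))
normal form: (t (f (k (k (h)))) (k (k (k (h)))))

size = 9


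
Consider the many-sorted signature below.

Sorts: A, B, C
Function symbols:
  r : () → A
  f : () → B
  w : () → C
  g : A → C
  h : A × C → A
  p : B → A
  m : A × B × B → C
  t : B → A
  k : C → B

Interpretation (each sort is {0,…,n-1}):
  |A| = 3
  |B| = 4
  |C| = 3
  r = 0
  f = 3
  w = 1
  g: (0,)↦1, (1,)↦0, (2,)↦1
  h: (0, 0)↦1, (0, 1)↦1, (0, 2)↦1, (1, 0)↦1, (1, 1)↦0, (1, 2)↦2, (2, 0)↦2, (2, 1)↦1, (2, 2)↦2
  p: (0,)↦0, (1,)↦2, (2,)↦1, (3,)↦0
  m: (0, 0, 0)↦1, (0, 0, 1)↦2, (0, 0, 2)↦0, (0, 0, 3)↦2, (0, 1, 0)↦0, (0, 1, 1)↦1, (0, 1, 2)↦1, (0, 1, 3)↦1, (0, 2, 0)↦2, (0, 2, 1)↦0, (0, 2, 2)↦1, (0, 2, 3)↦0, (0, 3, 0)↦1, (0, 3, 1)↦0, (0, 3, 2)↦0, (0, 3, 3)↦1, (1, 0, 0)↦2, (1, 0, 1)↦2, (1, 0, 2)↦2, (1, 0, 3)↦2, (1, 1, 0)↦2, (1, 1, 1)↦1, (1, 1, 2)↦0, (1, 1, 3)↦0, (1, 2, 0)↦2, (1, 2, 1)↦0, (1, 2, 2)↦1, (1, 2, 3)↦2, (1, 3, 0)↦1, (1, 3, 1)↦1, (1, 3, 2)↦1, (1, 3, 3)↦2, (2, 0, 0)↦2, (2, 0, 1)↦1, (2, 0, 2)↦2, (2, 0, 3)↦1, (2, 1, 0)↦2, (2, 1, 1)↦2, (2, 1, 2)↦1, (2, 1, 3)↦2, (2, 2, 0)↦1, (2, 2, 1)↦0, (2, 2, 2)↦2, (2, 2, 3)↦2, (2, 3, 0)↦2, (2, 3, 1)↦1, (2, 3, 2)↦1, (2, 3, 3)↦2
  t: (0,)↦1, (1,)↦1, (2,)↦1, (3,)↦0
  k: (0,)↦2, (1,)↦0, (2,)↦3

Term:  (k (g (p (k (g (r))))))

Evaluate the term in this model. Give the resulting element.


  r = 0
  (g (r)) = g(0,) = 1
  (k (g (r))) = k(1,) = 0
  (p (k (g (r)))) = p(0,) = 0
  (g (p (k (g (r))))) = g(0,) = 1
  (k (g (p (k (g (r)))))) = k(1,) = 0

value = 0


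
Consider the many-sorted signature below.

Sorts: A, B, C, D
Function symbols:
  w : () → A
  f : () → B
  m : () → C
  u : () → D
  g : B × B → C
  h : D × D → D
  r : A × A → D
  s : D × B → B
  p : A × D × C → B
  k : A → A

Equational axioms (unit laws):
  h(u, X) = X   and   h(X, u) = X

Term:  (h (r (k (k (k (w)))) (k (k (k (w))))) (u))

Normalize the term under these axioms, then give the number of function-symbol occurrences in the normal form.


1. (h (r (k (k (k (w)))) (k (k (k (w))))) (u))  →  (r (k (k (k (w)))) (k (k (k (w)))))
normal form: (r (k (k (k (w)))) (k (k (k (w)))))

size = 9


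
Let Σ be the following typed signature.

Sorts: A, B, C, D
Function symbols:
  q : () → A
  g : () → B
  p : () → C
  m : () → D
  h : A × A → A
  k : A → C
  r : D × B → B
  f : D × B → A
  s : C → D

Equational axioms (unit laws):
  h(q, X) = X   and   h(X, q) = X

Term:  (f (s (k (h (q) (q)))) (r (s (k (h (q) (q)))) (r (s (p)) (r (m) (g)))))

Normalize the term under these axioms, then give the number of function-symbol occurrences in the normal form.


1. (f (s (k (h (q) (q)))) (r (s (k (h (q) (q)))) (r (s (p)) (r (m) (g)))))  →  (f (s (k (q))) (r (s (k (h (q) (q)))) (r (s (p)) (r (m) (g)))))
2. (f (s (k (q))) (r (s (k (h (q) (q)))) (r (s (p)) (r (m) (g)))))  →  (f (s (k (q))) (r (s (k (q))) (r (s (p)) (r (m) (g)))))
normal form: (f (s (k (q))) (r (s (k (q))) (r (s (p)) (r (m) (g)))))

size = 14


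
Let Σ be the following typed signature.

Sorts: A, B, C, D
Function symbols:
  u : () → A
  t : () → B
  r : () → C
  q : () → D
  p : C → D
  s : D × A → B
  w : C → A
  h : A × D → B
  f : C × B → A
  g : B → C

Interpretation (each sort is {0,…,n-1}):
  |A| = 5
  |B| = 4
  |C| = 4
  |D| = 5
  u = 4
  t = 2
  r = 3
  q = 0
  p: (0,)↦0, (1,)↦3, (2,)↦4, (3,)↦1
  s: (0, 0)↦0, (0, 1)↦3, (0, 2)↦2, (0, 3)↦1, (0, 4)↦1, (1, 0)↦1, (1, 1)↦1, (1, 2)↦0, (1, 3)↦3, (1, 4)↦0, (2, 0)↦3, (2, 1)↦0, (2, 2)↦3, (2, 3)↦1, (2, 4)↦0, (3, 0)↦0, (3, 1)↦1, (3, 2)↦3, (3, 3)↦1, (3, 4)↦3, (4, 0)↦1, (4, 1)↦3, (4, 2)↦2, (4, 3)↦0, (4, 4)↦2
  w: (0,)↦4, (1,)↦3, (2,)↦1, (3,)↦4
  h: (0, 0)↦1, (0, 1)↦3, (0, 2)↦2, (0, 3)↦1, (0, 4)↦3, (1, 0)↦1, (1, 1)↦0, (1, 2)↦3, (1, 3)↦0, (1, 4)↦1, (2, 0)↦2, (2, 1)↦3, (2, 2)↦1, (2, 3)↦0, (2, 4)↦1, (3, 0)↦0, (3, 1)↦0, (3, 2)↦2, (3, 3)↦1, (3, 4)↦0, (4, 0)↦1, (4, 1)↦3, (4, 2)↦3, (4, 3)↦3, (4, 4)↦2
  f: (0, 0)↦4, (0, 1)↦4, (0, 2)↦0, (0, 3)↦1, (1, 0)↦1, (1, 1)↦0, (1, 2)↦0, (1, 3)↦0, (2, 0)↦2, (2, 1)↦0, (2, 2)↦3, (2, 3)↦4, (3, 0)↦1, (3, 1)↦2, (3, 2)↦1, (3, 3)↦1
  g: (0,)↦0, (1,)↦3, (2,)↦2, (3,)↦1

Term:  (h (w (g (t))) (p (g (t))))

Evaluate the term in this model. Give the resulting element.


value = 1

  t = 2
  (g (t)) = g(2,) = 2
  (w (g (t))) = w(2,) = 1
  t = 2
  (g (t)) = g(2,) = 2
  (p (g (t))) = p(2,) = 4
  (h (w (g (t))) (p (g (t)))) = h(1, 4) = 1


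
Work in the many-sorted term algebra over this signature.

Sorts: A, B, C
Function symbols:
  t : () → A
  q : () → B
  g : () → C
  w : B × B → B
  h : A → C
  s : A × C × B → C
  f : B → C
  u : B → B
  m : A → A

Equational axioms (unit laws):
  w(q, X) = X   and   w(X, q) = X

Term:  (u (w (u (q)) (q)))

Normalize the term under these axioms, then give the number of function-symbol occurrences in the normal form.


1. (u (w (u (q)) (q)))  →  (u (u (q)))
normal form: (u (u (q)))

size = 3


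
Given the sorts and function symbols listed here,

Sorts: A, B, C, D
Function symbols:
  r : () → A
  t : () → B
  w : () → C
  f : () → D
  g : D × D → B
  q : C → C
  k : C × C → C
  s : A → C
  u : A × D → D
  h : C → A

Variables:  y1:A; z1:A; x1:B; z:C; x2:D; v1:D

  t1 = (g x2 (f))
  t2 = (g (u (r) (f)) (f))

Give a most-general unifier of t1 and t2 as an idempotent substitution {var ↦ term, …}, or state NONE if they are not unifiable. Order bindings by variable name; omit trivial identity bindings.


{x2 ↦ (u (r) (f))}


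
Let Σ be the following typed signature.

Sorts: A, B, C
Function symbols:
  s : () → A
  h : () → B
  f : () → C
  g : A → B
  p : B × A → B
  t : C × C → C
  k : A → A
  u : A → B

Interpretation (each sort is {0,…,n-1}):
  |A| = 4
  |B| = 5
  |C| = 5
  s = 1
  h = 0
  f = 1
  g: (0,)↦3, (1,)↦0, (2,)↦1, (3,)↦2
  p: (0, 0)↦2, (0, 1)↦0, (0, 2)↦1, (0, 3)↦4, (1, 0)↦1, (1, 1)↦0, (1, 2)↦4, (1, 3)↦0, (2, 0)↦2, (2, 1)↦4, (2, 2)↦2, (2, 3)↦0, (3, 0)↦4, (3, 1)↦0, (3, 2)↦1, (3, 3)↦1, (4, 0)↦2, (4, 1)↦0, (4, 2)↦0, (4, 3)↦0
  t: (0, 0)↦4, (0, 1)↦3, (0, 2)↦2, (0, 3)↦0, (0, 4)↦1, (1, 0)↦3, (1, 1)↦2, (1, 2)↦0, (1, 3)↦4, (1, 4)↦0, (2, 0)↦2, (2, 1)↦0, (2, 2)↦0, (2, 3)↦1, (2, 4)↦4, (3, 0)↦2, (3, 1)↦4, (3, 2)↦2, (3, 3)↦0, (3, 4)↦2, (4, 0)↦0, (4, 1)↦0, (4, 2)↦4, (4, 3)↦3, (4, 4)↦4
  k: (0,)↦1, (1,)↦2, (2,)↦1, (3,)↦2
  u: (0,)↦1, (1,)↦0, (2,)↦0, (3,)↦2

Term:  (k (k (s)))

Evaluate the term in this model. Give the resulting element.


  s = 1
  (k (s)) = k(1,) = 2
  (k (k (s))) = k(2,) = 1

value = 1


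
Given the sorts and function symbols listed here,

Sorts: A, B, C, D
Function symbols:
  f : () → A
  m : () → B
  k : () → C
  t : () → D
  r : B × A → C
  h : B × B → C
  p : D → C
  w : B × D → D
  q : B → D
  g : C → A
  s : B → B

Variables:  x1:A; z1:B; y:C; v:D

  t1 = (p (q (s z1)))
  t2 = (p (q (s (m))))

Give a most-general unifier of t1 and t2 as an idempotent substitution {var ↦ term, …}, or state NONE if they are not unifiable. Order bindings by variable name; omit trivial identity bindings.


{z1 ↦ (m)}


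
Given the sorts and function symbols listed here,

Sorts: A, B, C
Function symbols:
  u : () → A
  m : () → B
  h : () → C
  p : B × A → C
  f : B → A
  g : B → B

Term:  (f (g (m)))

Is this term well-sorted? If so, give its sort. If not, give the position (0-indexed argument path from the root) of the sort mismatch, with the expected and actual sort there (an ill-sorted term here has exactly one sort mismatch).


well-sorted; sort = A

    (m) : B
  (g (m)) : B
(f (g (m))) : A


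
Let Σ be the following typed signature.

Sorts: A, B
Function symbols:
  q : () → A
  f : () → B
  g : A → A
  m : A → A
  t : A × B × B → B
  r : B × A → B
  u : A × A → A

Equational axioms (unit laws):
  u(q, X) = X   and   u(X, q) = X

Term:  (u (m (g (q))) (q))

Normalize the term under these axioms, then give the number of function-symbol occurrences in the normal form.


1. (u (m (g (q))) (q))  →  (m (g (q)))
normal form: (m (g (q)))

size = 3


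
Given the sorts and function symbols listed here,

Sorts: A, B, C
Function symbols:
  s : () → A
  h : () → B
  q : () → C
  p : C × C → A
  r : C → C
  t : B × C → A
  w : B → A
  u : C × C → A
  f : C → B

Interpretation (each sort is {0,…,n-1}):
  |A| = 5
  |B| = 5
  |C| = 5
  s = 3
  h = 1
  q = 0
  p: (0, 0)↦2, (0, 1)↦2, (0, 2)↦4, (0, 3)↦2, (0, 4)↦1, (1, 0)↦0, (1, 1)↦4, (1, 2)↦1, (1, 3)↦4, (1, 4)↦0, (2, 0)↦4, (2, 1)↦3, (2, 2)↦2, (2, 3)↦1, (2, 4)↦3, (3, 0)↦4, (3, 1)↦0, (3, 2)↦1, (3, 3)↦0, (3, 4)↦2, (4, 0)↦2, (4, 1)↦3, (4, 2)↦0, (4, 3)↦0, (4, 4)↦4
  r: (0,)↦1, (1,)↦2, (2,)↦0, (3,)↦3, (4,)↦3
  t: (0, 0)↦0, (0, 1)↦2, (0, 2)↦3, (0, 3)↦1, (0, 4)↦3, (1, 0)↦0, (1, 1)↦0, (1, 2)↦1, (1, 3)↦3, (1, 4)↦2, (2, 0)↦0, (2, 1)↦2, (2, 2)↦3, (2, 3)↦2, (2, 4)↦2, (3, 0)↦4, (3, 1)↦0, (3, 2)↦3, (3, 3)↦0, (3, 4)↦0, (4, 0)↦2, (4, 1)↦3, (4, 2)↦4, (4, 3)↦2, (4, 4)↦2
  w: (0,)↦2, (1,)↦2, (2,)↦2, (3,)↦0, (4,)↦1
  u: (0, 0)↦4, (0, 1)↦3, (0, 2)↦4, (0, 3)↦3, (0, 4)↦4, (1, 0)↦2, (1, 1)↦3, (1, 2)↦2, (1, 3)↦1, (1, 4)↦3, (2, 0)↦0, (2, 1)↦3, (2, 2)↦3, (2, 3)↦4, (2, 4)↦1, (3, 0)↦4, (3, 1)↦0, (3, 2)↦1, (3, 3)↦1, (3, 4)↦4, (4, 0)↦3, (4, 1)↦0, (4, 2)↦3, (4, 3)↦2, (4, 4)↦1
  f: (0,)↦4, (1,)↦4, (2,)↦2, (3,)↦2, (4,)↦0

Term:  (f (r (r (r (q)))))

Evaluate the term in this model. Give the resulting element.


  q = 0
  (r (q)) = r(0,) = 1
  (r (r (q))) = r(1,) = 2
  (r (r (r (q)))) = r(2,) = 0
  (f (r (r (r (q))))) = f(0,) = 4

value = 4


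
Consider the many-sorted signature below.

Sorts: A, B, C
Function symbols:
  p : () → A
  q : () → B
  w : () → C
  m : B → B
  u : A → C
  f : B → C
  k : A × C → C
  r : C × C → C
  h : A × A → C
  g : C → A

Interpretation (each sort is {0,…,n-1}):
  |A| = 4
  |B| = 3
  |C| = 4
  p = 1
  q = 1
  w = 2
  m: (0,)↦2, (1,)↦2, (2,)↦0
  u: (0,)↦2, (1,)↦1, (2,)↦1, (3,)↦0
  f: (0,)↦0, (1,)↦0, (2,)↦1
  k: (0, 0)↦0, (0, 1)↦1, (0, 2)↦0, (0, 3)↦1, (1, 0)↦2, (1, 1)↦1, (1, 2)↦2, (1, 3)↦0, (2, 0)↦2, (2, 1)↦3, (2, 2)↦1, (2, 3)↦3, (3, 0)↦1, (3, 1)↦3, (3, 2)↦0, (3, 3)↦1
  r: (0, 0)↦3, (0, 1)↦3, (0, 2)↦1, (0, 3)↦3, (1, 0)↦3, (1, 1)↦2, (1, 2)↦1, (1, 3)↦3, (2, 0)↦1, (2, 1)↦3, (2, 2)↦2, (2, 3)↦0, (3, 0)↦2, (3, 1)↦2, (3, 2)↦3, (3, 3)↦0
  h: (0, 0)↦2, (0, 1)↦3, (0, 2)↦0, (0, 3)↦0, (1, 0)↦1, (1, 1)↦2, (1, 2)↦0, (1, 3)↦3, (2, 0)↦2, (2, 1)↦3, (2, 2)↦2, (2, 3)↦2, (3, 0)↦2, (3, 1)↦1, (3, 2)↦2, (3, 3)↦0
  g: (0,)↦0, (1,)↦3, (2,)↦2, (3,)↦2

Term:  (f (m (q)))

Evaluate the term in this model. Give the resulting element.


value = 1

  q = 1
  (m (q)) = m(1,) = 2
  (f (m (q))) = f(2,) = 1


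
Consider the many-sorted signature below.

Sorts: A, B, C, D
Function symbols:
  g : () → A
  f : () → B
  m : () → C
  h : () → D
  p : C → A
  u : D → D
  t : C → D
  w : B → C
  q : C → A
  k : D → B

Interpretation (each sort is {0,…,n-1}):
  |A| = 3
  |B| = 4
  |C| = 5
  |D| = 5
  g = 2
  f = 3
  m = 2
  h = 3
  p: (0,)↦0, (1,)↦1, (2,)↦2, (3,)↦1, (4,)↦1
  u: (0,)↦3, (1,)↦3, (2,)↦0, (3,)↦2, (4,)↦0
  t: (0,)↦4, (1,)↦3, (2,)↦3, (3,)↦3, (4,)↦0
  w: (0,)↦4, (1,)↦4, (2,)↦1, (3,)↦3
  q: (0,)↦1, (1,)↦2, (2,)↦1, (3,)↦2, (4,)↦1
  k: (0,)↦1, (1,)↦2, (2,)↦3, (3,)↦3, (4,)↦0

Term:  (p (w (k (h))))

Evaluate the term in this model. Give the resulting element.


value = 1

  h = 3
  (k (h)) = k(3,) = 3
  (w (k (h))) = w(3,) = 3
  (p (w (k (h)))) = p(3,) = 1


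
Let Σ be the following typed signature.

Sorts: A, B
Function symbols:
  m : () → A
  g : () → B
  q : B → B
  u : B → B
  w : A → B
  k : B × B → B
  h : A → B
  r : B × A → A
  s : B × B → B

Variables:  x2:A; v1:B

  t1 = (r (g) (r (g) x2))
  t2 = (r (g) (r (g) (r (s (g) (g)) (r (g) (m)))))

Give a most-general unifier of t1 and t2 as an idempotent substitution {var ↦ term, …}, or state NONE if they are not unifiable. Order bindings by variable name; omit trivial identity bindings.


{x2 ↦ (r (s (g) (g)) (r (g) (m)))}


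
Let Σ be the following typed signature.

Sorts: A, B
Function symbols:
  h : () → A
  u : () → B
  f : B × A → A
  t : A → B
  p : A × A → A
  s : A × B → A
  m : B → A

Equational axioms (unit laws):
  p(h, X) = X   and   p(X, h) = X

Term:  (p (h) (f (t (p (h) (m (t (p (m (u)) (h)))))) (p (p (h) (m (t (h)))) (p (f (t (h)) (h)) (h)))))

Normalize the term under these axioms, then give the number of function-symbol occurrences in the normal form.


size = 14

1. (p (h) (f (t (p (h) (m (t (p (m (u)) (h)))))) (p (p (h) (m (t (h)))) (p (f (t (h)) (h)) (h)))))  →  (f (t (p (h) (m (t (p (m (u)) (h)))))) (p (p (h) (m (t (h)))) (p (f (t (h)) (h)) (h))))
2. (f (t (p (h) (m (t (p (m (u)) (h)))))) (p (p (h) (m (t (h)))) (p (f (t (h)) (h)) (h))))  →  (f (t (m (t (p (m (u)) (h))))) (p (p (h) (m (t (h)))) (p (f (t (h)) (h)) (h))))
3. (f (t (m (t (p (m (u)) (h))))) (p (p (h) (m (t (h)))) (p (f (t (h)) (h)) (h))))  →  (f (t (m (t (m (u))))) (p (p (h) (m (t (h)))) (p (f (t (h)) (h)) (h))))
4. (f (t (m (t (m (u))))) (p (p (h) (m (t (h)))) (p (f (t (h)) (h)) (h))))  →  (f (t (m (t (m (u))))) (p (m (t (h))) (p (f (t (h)) (h)) (h))))
5. (f (t (m (t (m (u))))) (p (m (t (h))) (p (f (t (h)) (h)) (h))))  →  (f (t (m (t (m (u))))) (p (m (t (h))) (f (t (h)) (h))))
normal form: (f (t (m (t (m (u))))) (p (m (t (h))) (f (t (h)) (h))))


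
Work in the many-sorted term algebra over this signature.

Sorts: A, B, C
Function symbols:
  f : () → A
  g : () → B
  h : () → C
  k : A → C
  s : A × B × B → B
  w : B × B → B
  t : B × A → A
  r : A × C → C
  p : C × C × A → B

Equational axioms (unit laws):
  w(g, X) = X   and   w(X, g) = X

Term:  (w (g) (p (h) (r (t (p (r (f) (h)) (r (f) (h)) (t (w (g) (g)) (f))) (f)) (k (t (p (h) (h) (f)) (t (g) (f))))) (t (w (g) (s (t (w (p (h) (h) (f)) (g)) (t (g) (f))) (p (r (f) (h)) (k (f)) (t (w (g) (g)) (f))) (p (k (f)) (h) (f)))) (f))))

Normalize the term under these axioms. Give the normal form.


1. (w (g) (p (h) (r (t (p (r (f) (h)) (r (f) (h)) (t (w (g) (g)) (f))) (f)) (k (t (p (h) (h) (f)) (t (g) (f))))) (t (w (g) (s (t (w (p (h) (h) (f)) (g)) (t (g) (f))) (p (r (f) (h)) (k (f)) (t (w (g) (g)) (f))) (p (k (f)) (h) (f)))) (f))))  →  (p (h) (r (t (p (r (f) (h)) (r (f) (h)) (t (w (g) (g)) (f))) (f)) (k (t (p (h) (h) (f)) (t (g) (f))))) (t (w (g) (s (t (w (p (h) (h) (f)) (g)) (t (g) (f))) (p (r (f) (h)) (k (f)) (t (w (g) (g)) (f))) (p (k (f)) (h) (f)))) (f)))
2. (p (h) (r (t (p (r (f) (h)) (r (f) (h)) (t (w (g) (g)) (f))) (f)) (k (t (p (h) (h) (f)) (t (g) (f))))) (t (w (g) (s (t (w (p (h) (h) (f)) (g)) (t (g) (f))) (p (r (f) (h)) (k (f)) (t (w (g) (g)) (f))) (p (k (f)) (h) (f)))) (f)))  →  (p (h) (r (t (p (r (f) (h)) (r (f) (h)) (t (g) (f))) (f)) (k (t (p (h) (h) (f)) (t (g) (f))))) (t (w (g) (s (t (w (p (h) (h) (f)) (g)) (t (g) (f))) (p (r (f) (h)) (k (f)) (t (w (g) (g)) (f))) (p (k (f)) (h) (f)))) (f)))
3. (p (h) (r (t (p (r (f) (h)) (r (f) (h)) (t (g) (f))) (f)) (k (t (p (h) (h) (f)) (t (g) (f))))) (t (w (g) (s (t (w (p (h) (h) (f)) (g)) (t (g) (f))) (p (r (f) (h)) (k (f)) (t (w (g) (g)) (f))) (p (k (f)) (h) (f)))) (f)))  →  (p (h) (r (t (p (r (f) (h)) (r (f) (h)) (t (g) (f))) (f)) (k (t (p (h) (h) (f)) (t (g) (f))))) (t (s (t (w (p (h) (h) (f)) (g)) (t (g) (f))) (p (r (f) (h)) (k (f)) (t (w (g) (g)) (f))) (p (k (f)) (h) (f))) (f)))
4. (p (h) (r (t (p (r (f) (h)) (r (f) (h)) (t (g) (f))) (f)) (k (t (p (h) (h) (f)) (t (g) (f))))) (t (s (t (w (p (h) (h) (f)) (g)) (t (g) (f))) (p (r (f) (h)) (k (f)) (t (w (g) (g)) (f))) (p (k (f)) (h) (f))) (f)))  →  (p (h) (r (t (p (r (f) (h)) (r (f) (h)) (t (g) (f))) (f)) (k (t (p (h) (h) (f)) (t (g) (f))))) (t (s (t (p (h) (h) (f)) (t (g) (f))) (p (r (f) (h)) (k (f)) (t (w (g) (g)) (f))) (p (k (f)) (h) (f))) (f)))
5. (p (h) (r (t (p (r (f) (h)) (r (f) (h)) (t (g) (f))) (f)) (k (t (p (h) (h) (f)) (t (g) (f))))) (t (s (t (p (h) (h) (f)) (t (g) (f))) (p (r (f) (h)) (k (f)) (t (w (g) (g)) (f))) (p (k (f)) (h) (f))) (f)))  →  (p (h) (r (t (p (r (f) (h)) (r (f) (h)) (t (g) (f))) (f)) (k (t (p (h) (h) (f)) (t (g) (f))))) (t (s (t (p (h) (h) (f)) (t (g) (f))) (p (r (f) (h)) (k (f)) (t (g) (f))) (p (k (f)) (h) (f))) (f)))

normal form = (p (h) (r (t (p (r (f) (h)) (r (f) (h)) (t (g) (f))) (f)) (k (t (p (h) (h) (f)) (t (g) (f))))) (t (s (t (p (h) (h) (f)) (t (g) (f))) (p (r (f) (h)) (k (f)) (t (g) (f))) (p (k (f)) (h) (f))) (f)))


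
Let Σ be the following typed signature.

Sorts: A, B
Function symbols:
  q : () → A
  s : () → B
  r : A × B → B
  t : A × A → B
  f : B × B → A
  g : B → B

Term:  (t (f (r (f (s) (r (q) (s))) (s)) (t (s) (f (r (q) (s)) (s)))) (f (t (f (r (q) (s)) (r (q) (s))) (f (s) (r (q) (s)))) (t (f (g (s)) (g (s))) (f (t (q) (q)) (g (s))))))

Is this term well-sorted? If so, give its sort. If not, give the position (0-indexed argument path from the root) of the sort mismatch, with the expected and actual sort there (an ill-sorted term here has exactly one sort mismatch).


        (s) : B
          (q) : A
          (s) : B
        (r (q) (s)) : B
      (f (s) (r (q) (s))) : A
      (s) : B
    (r (f (s) (r (q) (s))) (s)) : B
      (s) : B
          (q) : A
          (s) : B
        (r (q) (s)) : B
        (s) : B
      (f (r (q) (s)) (s)) : A
    (t (s) (f (r (q) (s)) (s))) : ✗ arg 0 at [0, 1, 0] has sort B, expected A
          (q) : A
          (s) : B
        (r (q) (s)) : B
          (q) : A
          (s) : B
        (r (q) (s)) : B
      (f (r (q) (s)) (r (q) (s))) : A
        (s) : B
          (q) : A
          (s) : B
        (r (q) (s)) : B
      (f (s) (r (q) (s))) : A
    (t (f (r (q) (s)) (r (q) (s))) (f (s) (r (q) (s)))) : B
          (s) : B
        (g (s)) : B
          (s) : B
        (g (s)) : B
      (f (g (s)) (g (s))) : A
          (q) : A
          (q) : A
        (t (q) (q)) : B
          (s) : B
        (g (s)) : B
      (f (t (q) (q)) (g (s))) : A
    (t (f (g (s)) (g (s))) (f (t (q) (q)) (g (s)))) : B
  (f (t (f (r (q) (s)) (r (q) (s))) (f (s) (r (q) (s)))) (t (f (g (s)) (g (s))) (f (t (q) (q)) (g (s))))) : A

ill-sorted at position [0, 1, 0]: expected A, got B


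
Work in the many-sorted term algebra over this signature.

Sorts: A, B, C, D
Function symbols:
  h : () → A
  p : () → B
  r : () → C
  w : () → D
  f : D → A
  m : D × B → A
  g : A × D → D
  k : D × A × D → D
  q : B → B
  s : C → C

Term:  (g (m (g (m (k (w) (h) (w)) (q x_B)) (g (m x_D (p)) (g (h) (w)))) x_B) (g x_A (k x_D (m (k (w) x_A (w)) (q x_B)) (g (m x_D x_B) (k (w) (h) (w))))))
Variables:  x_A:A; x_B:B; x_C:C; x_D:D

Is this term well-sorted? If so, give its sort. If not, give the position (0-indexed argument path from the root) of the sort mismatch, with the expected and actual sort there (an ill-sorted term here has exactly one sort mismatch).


          (w) : D
          (h) : A
          (w) : D
        (k (w) (h) (w)) : D
          x_B : B
        (q x_B) : B
      (m (k (w) (h) (w)) (q x_B)) : A
          x_D : D
          (p) : B
        (m x_D (p)) : A
          (h) : A
          (w) : D
        (g (h) (w)) : D
      (g (m x_D (p)) (g (h) (w))) : D
    (g (m (k (w) (h) (w)) (q x_B)) (g (m x_D (p)) (g (h) (w)))) : D
    x_B : B
  (m (g (m (k (w) (h) (w)) (q x_B)) (g (m x_D (p)) (g (h) (w)))) x_B) : A
    x_A : A
      x_D : D
          (w) : D
          x_A : A
          (w) : D
        (k (w) x_A (w)) : D
          x_B : B
        (q x_B) : B
      (m (k (w) x_A (w)) (q x_B)) : A
          x_D : D
          x_B : B
        (m x_D x_B) : A
          (w) : D
          (h) : A
          (w) : D
        (k (w) (h) (w)) : D
      (g (m x_D x_B) (k (w) (h) (w))) : D
    (k x_D (m (k (w) x_A (w)) (q x_B)) (g (m x_D x_B) (k (w) (h) (w)))) : D
  (g x_A (k x_D (m (k (w) x_A (w)) (q x_B)) (g (m x_D x_B) (k (w) (h) (w))))) : D
(g (m (g (m (k (w) (h) (w)) (q x_B)) (g (m x_D (p)) (g (h) (w)))) x_B) (g x_A (k x_D (m (k (w) x_A (w)) (q x_B)) (g (m x_D x_B) (k (w) (h) (w)))))) : D

well-sorted; sort = D
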